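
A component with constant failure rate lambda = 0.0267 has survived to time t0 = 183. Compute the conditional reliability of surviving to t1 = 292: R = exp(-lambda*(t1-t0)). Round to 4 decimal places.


lambda = 0.0267
t0 = 183, t1 = 292
t1 - t0 = 109
lambda * (t1-t0) = 0.0267 * 109 = 2.9103
R = exp(-2.9103)
R = 0.0545

0.0545


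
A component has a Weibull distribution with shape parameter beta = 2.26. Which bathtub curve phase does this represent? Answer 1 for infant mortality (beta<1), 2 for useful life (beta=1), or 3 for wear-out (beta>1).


beta = 2.26
Compare beta to 1:
beta < 1 => infant mortality (phase 1)
beta = 1 => useful life (phase 2)
beta > 1 => wear-out (phase 3)
Since beta = 2.26, this is wear-out (increasing failure rate)
Phase = 3

3


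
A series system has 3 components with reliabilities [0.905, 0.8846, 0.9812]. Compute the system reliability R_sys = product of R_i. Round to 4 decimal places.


Components: [0.905, 0.8846, 0.9812]
After component 1 (R=0.905): product = 0.905
After component 2 (R=0.8846): product = 0.8006
After component 3 (R=0.9812): product = 0.7855
R_sys = 0.7855

0.7855


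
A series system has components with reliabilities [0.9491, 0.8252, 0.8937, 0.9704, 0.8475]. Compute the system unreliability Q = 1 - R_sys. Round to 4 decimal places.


Components: [0.9491, 0.8252, 0.8937, 0.9704, 0.8475]
After component 1: product = 0.9491
After component 2: product = 0.7832
After component 3: product = 0.6999
After component 4: product = 0.6792
After component 5: product = 0.5756
R_sys = 0.5756
Q = 1 - 0.5756 = 0.4244

0.4244


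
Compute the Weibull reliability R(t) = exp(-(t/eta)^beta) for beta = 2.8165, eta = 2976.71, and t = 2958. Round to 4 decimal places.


beta = 2.8165, eta = 2976.71, t = 2958
t/eta = 2958 / 2976.71 = 0.9937
(t/eta)^beta = 0.9937^2.8165 = 0.9824
R(t) = exp(-0.9824)
R(t) = 0.3744

0.3744


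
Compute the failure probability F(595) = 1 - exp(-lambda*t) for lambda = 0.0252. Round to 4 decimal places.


lambda = 0.0252, t = 595
lambda * t = 14.994
exp(-14.994) = 0.0
F(t) = 1 - 0.0
F(t) = 1.0

1.0


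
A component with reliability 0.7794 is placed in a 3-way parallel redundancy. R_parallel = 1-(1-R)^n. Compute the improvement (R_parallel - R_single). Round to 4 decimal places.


R_single = 0.7794, n = 3
1 - R_single = 0.2206
(1 - R_single)^n = 0.2206^3 = 0.0107
R_parallel = 1 - 0.0107 = 0.9893
Improvement = 0.9893 - 0.7794
Improvement = 0.2099

0.2099


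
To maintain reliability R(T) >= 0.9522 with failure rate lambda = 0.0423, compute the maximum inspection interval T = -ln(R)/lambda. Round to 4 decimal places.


R_target = 0.9522
lambda = 0.0423
-ln(0.9522) = 0.049
T = 0.049 / 0.0423
T = 1.1579

1.1579


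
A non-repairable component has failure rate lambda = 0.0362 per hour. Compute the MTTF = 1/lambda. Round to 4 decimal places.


lambda = 0.0362
MTTF = 1 / 0.0362
MTTF = 27.6243

27.6243


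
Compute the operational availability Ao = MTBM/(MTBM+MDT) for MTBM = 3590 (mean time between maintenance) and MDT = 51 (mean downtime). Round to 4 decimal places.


MTBM = 3590
MDT = 51
MTBM + MDT = 3641
Ao = 3590 / 3641
Ao = 0.986

0.986


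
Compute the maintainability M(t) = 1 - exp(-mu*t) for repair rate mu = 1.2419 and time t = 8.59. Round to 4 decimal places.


mu = 1.2419, t = 8.59
mu * t = 1.2419 * 8.59 = 10.6679
exp(-10.6679) = 0.0
M(t) = 1 - 0.0
M(t) = 1.0

1.0


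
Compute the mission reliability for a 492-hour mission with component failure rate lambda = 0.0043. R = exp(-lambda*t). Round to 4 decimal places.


lambda = 0.0043
mission_time = 492
lambda * t = 0.0043 * 492 = 2.1156
R = exp(-2.1156)
R = 0.1206

0.1206


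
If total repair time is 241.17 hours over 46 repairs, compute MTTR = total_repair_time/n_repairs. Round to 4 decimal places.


total_repair_time = 241.17
n_repairs = 46
MTTR = 241.17 / 46
MTTR = 5.2428

5.2428


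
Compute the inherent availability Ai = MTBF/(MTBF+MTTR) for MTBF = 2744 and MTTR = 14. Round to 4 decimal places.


MTBF = 2744
MTTR = 14
MTBF + MTTR = 2758
Ai = 2744 / 2758
Ai = 0.9949

0.9949


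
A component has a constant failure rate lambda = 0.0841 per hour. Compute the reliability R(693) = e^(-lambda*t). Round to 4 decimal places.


lambda = 0.0841
t = 693
lambda * t = 58.2813
R(t) = e^(-58.2813)
R(t) = 0.0

0.0


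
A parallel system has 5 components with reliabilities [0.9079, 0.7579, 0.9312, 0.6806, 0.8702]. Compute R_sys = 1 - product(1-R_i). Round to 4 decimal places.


Components: [0.9079, 0.7579, 0.9312, 0.6806, 0.8702]
(1 - 0.9079) = 0.0921, running product = 0.0921
(1 - 0.7579) = 0.2421, running product = 0.0223
(1 - 0.9312) = 0.0688, running product = 0.0015
(1 - 0.6806) = 0.3194, running product = 0.0005
(1 - 0.8702) = 0.1298, running product = 0.0001
Product of (1-R_i) = 0.0001
R_sys = 1 - 0.0001 = 0.9999

0.9999


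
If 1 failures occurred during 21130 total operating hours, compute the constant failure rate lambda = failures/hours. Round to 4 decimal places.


failures = 1
total_hours = 21130
lambda = 1 / 21130
lambda = 0.0

0.0


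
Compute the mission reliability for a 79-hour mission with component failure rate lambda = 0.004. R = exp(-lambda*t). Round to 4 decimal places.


lambda = 0.004
mission_time = 79
lambda * t = 0.004 * 79 = 0.316
R = exp(-0.316)
R = 0.7291

0.7291


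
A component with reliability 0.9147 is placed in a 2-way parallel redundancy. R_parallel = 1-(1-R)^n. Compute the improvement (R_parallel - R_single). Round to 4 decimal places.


R_single = 0.9147, n = 2
1 - R_single = 0.0853
(1 - R_single)^n = 0.0853^2 = 0.0073
R_parallel = 1 - 0.0073 = 0.9927
Improvement = 0.9927 - 0.9147
Improvement = 0.078

0.078


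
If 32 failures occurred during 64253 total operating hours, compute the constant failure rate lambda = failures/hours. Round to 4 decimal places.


failures = 32
total_hours = 64253
lambda = 32 / 64253
lambda = 0.0005

0.0005


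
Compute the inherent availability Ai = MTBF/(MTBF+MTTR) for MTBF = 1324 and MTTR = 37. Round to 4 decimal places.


MTBF = 1324
MTTR = 37
MTBF + MTTR = 1361
Ai = 1324 / 1361
Ai = 0.9728

0.9728


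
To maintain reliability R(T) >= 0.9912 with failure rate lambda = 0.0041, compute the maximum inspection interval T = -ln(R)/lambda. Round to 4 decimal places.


R_target = 0.9912
lambda = 0.0041
-ln(0.9912) = 0.0088
T = 0.0088 / 0.0041
T = 2.1558

2.1558


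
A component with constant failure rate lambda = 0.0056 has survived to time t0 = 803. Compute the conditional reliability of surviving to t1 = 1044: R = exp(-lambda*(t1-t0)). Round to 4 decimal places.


lambda = 0.0056
t0 = 803, t1 = 1044
t1 - t0 = 241
lambda * (t1-t0) = 0.0056 * 241 = 1.3496
R = exp(-1.3496)
R = 0.2593

0.2593


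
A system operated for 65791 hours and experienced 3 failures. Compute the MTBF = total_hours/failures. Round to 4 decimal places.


total_hours = 65791
failures = 3
MTBF = 65791 / 3
MTBF = 21930.3333

21930.3333


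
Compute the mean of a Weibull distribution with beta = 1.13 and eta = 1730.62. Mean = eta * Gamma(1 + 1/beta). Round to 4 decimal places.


beta = 1.13, eta = 1730.62
1/beta = 0.885
1 + 1/beta = 1.885
Gamma(1.885) = 0.9567
Mean = 1730.62 * 0.9567
Mean = 1655.6854

1655.6854


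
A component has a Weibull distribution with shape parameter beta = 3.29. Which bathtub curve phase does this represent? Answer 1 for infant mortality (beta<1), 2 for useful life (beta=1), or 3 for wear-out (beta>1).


beta = 3.29
Compare beta to 1:
beta < 1 => infant mortality (phase 1)
beta = 1 => useful life (phase 2)
beta > 1 => wear-out (phase 3)
Since beta = 3.29, this is wear-out (increasing failure rate)
Phase = 3

3


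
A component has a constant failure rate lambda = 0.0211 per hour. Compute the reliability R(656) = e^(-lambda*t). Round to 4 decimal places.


lambda = 0.0211
t = 656
lambda * t = 13.8416
R(t) = e^(-13.8416)
R(t) = 0.0

0.0


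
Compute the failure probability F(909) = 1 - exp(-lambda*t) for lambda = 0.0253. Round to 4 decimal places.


lambda = 0.0253, t = 909
lambda * t = 22.9977
exp(-22.9977) = 0.0
F(t) = 1 - 0.0
F(t) = 1.0

1.0


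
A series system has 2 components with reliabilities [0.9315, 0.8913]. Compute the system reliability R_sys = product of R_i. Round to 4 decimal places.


Components: [0.9315, 0.8913]
After component 1 (R=0.9315): product = 0.9315
After component 2 (R=0.8913): product = 0.8302
R_sys = 0.8302

0.8302


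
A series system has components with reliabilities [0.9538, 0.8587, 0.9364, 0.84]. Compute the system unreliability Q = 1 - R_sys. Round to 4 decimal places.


Components: [0.9538, 0.8587, 0.9364, 0.84]
After component 1: product = 0.9538
After component 2: product = 0.819
After component 3: product = 0.7669
After component 4: product = 0.6442
R_sys = 0.6442
Q = 1 - 0.6442 = 0.3558

0.3558


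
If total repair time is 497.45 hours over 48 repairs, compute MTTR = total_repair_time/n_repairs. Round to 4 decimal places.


total_repair_time = 497.45
n_repairs = 48
MTTR = 497.45 / 48
MTTR = 10.3635

10.3635


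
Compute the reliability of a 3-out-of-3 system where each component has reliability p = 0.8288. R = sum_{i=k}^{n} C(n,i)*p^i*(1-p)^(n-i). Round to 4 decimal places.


k = 3, n = 3, p = 0.8288
i=3: C(3,3)=1 * 0.8288^3 * 0.1712^0 = 0.5693
R = sum of terms = 0.5693

0.5693


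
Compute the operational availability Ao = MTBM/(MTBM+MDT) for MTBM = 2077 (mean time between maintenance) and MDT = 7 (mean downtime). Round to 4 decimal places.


MTBM = 2077
MDT = 7
MTBM + MDT = 2084
Ao = 2077 / 2084
Ao = 0.9966

0.9966


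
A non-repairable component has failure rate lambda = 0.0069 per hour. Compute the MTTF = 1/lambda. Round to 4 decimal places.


lambda = 0.0069
MTTF = 1 / 0.0069
MTTF = 144.9275

144.9275


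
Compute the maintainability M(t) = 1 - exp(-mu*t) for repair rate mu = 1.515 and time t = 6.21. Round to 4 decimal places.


mu = 1.515, t = 6.21
mu * t = 1.515 * 6.21 = 9.4081
exp(-9.4081) = 0.0001
M(t) = 1 - 0.0001
M(t) = 0.9999

0.9999


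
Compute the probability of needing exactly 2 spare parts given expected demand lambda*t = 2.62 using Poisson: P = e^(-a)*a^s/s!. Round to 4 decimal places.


a = 2.62, s = 2
e^(-a) = e^(-2.62) = 0.0728
a^s = 2.62^2 = 6.8644
s! = 2
P = 0.0728 * 6.8644 / 2
P = 0.2499

0.2499


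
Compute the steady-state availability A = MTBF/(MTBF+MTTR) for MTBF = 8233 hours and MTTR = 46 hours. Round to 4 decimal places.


MTBF = 8233
MTTR = 46
MTBF + MTTR = 8279
A = 8233 / 8279
A = 0.9944

0.9944


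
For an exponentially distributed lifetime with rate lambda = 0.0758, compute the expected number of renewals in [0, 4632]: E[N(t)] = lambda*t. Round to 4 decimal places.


lambda = 0.0758
t = 4632
E[N(t)] = lambda * t
E[N(t)] = 0.0758 * 4632
E[N(t)] = 351.1056

351.1056


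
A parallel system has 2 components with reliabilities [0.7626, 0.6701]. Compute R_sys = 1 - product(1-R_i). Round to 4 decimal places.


Components: [0.7626, 0.6701]
(1 - 0.7626) = 0.2374, running product = 0.2374
(1 - 0.6701) = 0.3299, running product = 0.0783
Product of (1-R_i) = 0.0783
R_sys = 1 - 0.0783 = 0.9217

0.9217


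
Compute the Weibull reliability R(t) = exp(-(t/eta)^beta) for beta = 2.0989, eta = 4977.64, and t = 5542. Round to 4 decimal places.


beta = 2.0989, eta = 4977.64, t = 5542
t/eta = 5542 / 4977.64 = 1.1134
(t/eta)^beta = 1.1134^2.0989 = 1.2528
R(t) = exp(-1.2528)
R(t) = 0.2857

0.2857


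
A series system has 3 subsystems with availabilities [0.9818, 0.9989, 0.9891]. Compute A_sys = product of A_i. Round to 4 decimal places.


Subsystems: [0.9818, 0.9989, 0.9891]
After subsystem 1 (A=0.9818): product = 0.9818
After subsystem 2 (A=0.9989): product = 0.9807
After subsystem 3 (A=0.9891): product = 0.97
A_sys = 0.97

0.97


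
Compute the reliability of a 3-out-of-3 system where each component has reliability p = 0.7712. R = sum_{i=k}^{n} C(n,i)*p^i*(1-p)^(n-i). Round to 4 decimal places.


k = 3, n = 3, p = 0.7712
i=3: C(3,3)=1 * 0.7712^3 * 0.2288^0 = 0.4587
R = sum of terms = 0.4587

0.4587


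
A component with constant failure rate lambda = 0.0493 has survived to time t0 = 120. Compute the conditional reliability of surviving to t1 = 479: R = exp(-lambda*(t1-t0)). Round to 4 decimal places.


lambda = 0.0493
t0 = 120, t1 = 479
t1 - t0 = 359
lambda * (t1-t0) = 0.0493 * 359 = 17.6987
R = exp(-17.6987)
R = 0.0

0.0


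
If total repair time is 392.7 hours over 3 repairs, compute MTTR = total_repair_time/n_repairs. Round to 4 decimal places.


total_repair_time = 392.7
n_repairs = 3
MTTR = 392.7 / 3
MTTR = 130.9

130.9


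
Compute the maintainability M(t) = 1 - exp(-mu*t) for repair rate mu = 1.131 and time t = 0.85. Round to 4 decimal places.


mu = 1.131, t = 0.85
mu * t = 1.131 * 0.85 = 0.9613
exp(-0.9613) = 0.3824
M(t) = 1 - 0.3824
M(t) = 0.6176

0.6176


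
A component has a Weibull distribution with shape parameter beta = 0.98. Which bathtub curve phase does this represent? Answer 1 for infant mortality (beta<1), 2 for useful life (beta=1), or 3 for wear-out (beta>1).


beta = 0.98
Compare beta to 1:
beta < 1 => infant mortality (phase 1)
beta = 1 => useful life (phase 2)
beta > 1 => wear-out (phase 3)
Since beta = 0.98, this is infant mortality (decreasing failure rate)
Phase = 1

1


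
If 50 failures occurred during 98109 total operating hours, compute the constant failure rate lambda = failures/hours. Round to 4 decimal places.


failures = 50
total_hours = 98109
lambda = 50 / 98109
lambda = 0.0005

0.0005


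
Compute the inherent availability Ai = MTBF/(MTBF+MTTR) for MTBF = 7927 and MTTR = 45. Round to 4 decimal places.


MTBF = 7927
MTTR = 45
MTBF + MTTR = 7972
Ai = 7927 / 7972
Ai = 0.9944

0.9944


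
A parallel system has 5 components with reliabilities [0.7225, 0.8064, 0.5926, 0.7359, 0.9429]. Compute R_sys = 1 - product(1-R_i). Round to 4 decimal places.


Components: [0.7225, 0.8064, 0.5926, 0.7359, 0.9429]
(1 - 0.7225) = 0.2775, running product = 0.2775
(1 - 0.8064) = 0.1936, running product = 0.0537
(1 - 0.5926) = 0.4074, running product = 0.0219
(1 - 0.7359) = 0.2641, running product = 0.0058
(1 - 0.9429) = 0.0571, running product = 0.0003
Product of (1-R_i) = 0.0003
R_sys = 1 - 0.0003 = 0.9997

0.9997


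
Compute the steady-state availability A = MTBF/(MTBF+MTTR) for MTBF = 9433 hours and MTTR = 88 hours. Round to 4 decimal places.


MTBF = 9433
MTTR = 88
MTBF + MTTR = 9521
A = 9433 / 9521
A = 0.9908

0.9908


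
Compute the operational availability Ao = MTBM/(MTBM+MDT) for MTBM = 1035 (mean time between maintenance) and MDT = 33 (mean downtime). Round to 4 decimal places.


MTBM = 1035
MDT = 33
MTBM + MDT = 1068
Ao = 1035 / 1068
Ao = 0.9691

0.9691


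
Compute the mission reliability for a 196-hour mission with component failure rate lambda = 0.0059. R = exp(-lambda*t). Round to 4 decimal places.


lambda = 0.0059
mission_time = 196
lambda * t = 0.0059 * 196 = 1.1564
R = exp(-1.1564)
R = 0.3146

0.3146


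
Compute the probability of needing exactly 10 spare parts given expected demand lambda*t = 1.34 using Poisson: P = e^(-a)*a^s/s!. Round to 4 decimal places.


a = 1.34, s = 10
e^(-a) = e^(-1.34) = 0.2618
a^s = 1.34^10 = 18.6659
s! = 3628800
P = 0.2618 * 18.6659 / 3628800
P = 0.0

0.0


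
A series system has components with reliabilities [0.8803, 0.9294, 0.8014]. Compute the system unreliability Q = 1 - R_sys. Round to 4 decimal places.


Components: [0.8803, 0.9294, 0.8014]
After component 1: product = 0.8803
After component 2: product = 0.8182
After component 3: product = 0.6557
R_sys = 0.6557
Q = 1 - 0.6557 = 0.3443

0.3443


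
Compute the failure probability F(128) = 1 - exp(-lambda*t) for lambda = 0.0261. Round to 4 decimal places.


lambda = 0.0261, t = 128
lambda * t = 3.3408
exp(-3.3408) = 0.0354
F(t) = 1 - 0.0354
F(t) = 0.9646

0.9646


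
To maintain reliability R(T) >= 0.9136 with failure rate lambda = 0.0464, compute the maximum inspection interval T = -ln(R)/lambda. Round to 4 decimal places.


R_target = 0.9136
lambda = 0.0464
-ln(0.9136) = 0.0904
T = 0.0904 / 0.0464
T = 1.9475

1.9475


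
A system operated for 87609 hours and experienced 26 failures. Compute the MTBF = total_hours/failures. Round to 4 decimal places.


total_hours = 87609
failures = 26
MTBF = 87609 / 26
MTBF = 3369.5769

3369.5769


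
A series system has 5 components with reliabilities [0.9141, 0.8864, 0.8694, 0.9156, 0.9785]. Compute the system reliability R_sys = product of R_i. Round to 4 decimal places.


Components: [0.9141, 0.8864, 0.8694, 0.9156, 0.9785]
After component 1 (R=0.9141): product = 0.9141
After component 2 (R=0.8864): product = 0.8103
After component 3 (R=0.8694): product = 0.7044
After component 4 (R=0.9156): product = 0.645
After component 5 (R=0.9785): product = 0.6311
R_sys = 0.6311

0.6311


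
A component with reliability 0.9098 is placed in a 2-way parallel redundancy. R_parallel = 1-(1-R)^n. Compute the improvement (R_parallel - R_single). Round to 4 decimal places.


R_single = 0.9098, n = 2
1 - R_single = 0.0902
(1 - R_single)^n = 0.0902^2 = 0.0081
R_parallel = 1 - 0.0081 = 0.9919
Improvement = 0.9919 - 0.9098
Improvement = 0.0821

0.0821


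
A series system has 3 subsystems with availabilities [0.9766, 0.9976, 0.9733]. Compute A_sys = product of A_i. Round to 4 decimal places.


Subsystems: [0.9766, 0.9976, 0.9733]
After subsystem 1 (A=0.9766): product = 0.9766
After subsystem 2 (A=0.9976): product = 0.9743
After subsystem 3 (A=0.9733): product = 0.9482
A_sys = 0.9482

0.9482


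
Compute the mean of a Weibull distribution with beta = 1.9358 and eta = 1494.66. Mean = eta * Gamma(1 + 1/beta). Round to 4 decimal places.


beta = 1.9358, eta = 1494.66
1/beta = 0.5166
1 + 1/beta = 1.5166
Gamma(1.5166) = 0.8869
Mean = 1494.66 * 0.8869
Mean = 1325.5792

1325.5792


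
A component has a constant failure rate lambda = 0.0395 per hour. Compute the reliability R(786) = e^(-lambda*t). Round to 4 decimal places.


lambda = 0.0395
t = 786
lambda * t = 31.047
R(t) = e^(-31.047)
R(t) = 0.0

0.0


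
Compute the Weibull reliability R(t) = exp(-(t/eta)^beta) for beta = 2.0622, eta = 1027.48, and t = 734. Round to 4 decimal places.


beta = 2.0622, eta = 1027.48, t = 734
t/eta = 734 / 1027.48 = 0.7144
(t/eta)^beta = 0.7144^2.0622 = 0.4998
R(t) = exp(-0.4998)
R(t) = 0.6067

0.6067


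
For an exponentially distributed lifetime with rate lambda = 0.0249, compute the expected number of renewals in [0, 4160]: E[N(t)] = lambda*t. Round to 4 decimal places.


lambda = 0.0249
t = 4160
E[N(t)] = lambda * t
E[N(t)] = 0.0249 * 4160
E[N(t)] = 103.584

103.584


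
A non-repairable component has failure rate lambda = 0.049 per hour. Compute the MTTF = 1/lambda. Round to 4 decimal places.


lambda = 0.049
MTTF = 1 / 0.049
MTTF = 20.4082

20.4082


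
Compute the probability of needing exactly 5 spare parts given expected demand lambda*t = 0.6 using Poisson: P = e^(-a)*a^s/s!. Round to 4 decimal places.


a = 0.6, s = 5
e^(-a) = e^(-0.6) = 0.5488
a^s = 0.6^5 = 0.0778
s! = 120
P = 0.5488 * 0.0778 / 120
P = 0.0004

0.0004


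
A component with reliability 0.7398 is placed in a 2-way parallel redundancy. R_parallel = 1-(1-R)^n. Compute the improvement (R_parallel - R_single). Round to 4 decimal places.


R_single = 0.7398, n = 2
1 - R_single = 0.2602
(1 - R_single)^n = 0.2602^2 = 0.0677
R_parallel = 1 - 0.0677 = 0.9323
Improvement = 0.9323 - 0.7398
Improvement = 0.1925

0.1925


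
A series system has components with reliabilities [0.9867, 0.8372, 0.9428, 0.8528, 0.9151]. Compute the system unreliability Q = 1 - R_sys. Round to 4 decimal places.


Components: [0.9867, 0.8372, 0.9428, 0.8528, 0.9151]
After component 1: product = 0.9867
After component 2: product = 0.8261
After component 3: product = 0.7788
After component 4: product = 0.6642
After component 5: product = 0.6078
R_sys = 0.6078
Q = 1 - 0.6078 = 0.3922

0.3922


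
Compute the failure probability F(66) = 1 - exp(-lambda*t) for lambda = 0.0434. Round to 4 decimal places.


lambda = 0.0434, t = 66
lambda * t = 2.8644
exp(-2.8644) = 0.057
F(t) = 1 - 0.057
F(t) = 0.943

0.943


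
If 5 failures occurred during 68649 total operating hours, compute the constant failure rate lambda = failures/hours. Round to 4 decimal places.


failures = 5
total_hours = 68649
lambda = 5 / 68649
lambda = 0.0001

0.0001


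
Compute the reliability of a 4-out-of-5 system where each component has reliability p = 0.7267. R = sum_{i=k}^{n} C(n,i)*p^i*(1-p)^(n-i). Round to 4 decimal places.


k = 4, n = 5, p = 0.7267
i=4: C(5,4)=5 * 0.7267^4 * 0.2733^1 = 0.3811
i=5: C(5,5)=1 * 0.7267^5 * 0.2733^0 = 0.2027
R = sum of terms = 0.5838

0.5838


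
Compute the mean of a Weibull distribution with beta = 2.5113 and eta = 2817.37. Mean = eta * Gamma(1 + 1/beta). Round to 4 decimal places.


beta = 2.5113, eta = 2817.37
1/beta = 0.3982
1 + 1/beta = 1.3982
Gamma(1.3982) = 0.8874
Mean = 2817.37 * 0.8874
Mean = 2500.0308

2500.0308


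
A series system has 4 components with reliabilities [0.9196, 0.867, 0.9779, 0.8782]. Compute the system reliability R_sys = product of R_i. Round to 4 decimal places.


Components: [0.9196, 0.867, 0.9779, 0.8782]
After component 1 (R=0.9196): product = 0.9196
After component 2 (R=0.867): product = 0.7973
After component 3 (R=0.9779): product = 0.7797
After component 4 (R=0.8782): product = 0.6847
R_sys = 0.6847

0.6847


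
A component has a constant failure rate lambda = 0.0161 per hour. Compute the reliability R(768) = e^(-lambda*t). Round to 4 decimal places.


lambda = 0.0161
t = 768
lambda * t = 12.3648
R(t) = e^(-12.3648)
R(t) = 0.0

0.0


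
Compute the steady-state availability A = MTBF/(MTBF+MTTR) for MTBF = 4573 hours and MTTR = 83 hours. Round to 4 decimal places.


MTBF = 4573
MTTR = 83
MTBF + MTTR = 4656
A = 4573 / 4656
A = 0.9822

0.9822


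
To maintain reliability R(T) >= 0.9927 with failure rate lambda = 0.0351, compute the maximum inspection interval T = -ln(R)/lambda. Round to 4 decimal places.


R_target = 0.9927
lambda = 0.0351
-ln(0.9927) = 0.0073
T = 0.0073 / 0.0351
T = 0.2087

0.2087


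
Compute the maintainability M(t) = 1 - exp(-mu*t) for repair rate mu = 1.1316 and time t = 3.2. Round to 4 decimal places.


mu = 1.1316, t = 3.2
mu * t = 1.1316 * 3.2 = 3.6211
exp(-3.6211) = 0.0268
M(t) = 1 - 0.0268
M(t) = 0.9732

0.9732


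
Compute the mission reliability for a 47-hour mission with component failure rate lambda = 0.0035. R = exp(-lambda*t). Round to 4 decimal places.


lambda = 0.0035
mission_time = 47
lambda * t = 0.0035 * 47 = 0.1645
R = exp(-0.1645)
R = 0.8483

0.8483


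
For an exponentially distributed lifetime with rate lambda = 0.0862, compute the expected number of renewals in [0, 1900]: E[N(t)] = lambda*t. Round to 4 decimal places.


lambda = 0.0862
t = 1900
E[N(t)] = lambda * t
E[N(t)] = 0.0862 * 1900
E[N(t)] = 163.78

163.78


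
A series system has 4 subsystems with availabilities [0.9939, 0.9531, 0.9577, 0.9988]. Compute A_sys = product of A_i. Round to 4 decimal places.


Subsystems: [0.9939, 0.9531, 0.9577, 0.9988]
After subsystem 1 (A=0.9939): product = 0.9939
After subsystem 2 (A=0.9531): product = 0.9473
After subsystem 3 (A=0.9577): product = 0.9072
After subsystem 4 (A=0.9988): product = 0.9061
A_sys = 0.9061

0.9061


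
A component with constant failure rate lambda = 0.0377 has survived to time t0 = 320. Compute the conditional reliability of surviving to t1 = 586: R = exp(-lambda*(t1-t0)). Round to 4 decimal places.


lambda = 0.0377
t0 = 320, t1 = 586
t1 - t0 = 266
lambda * (t1-t0) = 0.0377 * 266 = 10.0282
R = exp(-10.0282)
R = 0.0

0.0


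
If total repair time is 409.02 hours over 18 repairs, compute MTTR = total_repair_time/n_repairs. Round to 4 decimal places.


total_repair_time = 409.02
n_repairs = 18
MTTR = 409.02 / 18
MTTR = 22.7233

22.7233


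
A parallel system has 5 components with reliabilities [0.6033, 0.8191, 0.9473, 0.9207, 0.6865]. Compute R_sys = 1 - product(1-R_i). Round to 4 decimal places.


Components: [0.6033, 0.8191, 0.9473, 0.9207, 0.6865]
(1 - 0.6033) = 0.3967, running product = 0.3967
(1 - 0.8191) = 0.1809, running product = 0.0718
(1 - 0.9473) = 0.0527, running product = 0.0038
(1 - 0.9207) = 0.0793, running product = 0.0003
(1 - 0.6865) = 0.3135, running product = 0.0001
Product of (1-R_i) = 0.0001
R_sys = 1 - 0.0001 = 0.9999

0.9999


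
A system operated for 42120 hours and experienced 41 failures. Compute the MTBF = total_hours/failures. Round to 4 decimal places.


total_hours = 42120
failures = 41
MTBF = 42120 / 41
MTBF = 1027.3171

1027.3171


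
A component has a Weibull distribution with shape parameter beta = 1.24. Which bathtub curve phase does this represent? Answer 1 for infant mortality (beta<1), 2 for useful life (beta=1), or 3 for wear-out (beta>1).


beta = 1.24
Compare beta to 1:
beta < 1 => infant mortality (phase 1)
beta = 1 => useful life (phase 2)
beta > 1 => wear-out (phase 3)
Since beta = 1.24, this is wear-out (increasing failure rate)
Phase = 3

3


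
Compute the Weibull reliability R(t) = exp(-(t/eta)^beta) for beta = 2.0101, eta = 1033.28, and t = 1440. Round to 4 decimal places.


beta = 2.0101, eta = 1033.28, t = 1440
t/eta = 1440 / 1033.28 = 1.3936
(t/eta)^beta = 1.3936^2.0101 = 1.9487
R(t) = exp(-1.9487)
R(t) = 0.1425

0.1425


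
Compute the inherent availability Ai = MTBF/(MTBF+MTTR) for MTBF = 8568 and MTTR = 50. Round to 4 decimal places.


MTBF = 8568
MTTR = 50
MTBF + MTTR = 8618
Ai = 8568 / 8618
Ai = 0.9942

0.9942


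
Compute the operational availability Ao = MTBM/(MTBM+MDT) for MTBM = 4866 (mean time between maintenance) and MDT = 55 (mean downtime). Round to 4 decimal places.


MTBM = 4866
MDT = 55
MTBM + MDT = 4921
Ao = 4866 / 4921
Ao = 0.9888

0.9888


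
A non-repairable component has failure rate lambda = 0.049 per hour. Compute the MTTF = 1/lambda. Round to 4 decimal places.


lambda = 0.049
MTTF = 1 / 0.049
MTTF = 20.4082

20.4082


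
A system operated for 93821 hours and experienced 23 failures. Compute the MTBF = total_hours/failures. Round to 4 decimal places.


total_hours = 93821
failures = 23
MTBF = 93821 / 23
MTBF = 4079.1739

4079.1739


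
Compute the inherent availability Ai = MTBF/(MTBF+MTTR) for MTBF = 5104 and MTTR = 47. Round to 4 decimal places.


MTBF = 5104
MTTR = 47
MTBF + MTTR = 5151
Ai = 5104 / 5151
Ai = 0.9909

0.9909


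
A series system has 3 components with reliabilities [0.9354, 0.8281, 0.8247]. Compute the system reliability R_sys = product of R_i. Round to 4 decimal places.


Components: [0.9354, 0.8281, 0.8247]
After component 1 (R=0.9354): product = 0.9354
After component 2 (R=0.8281): product = 0.7746
After component 3 (R=0.8247): product = 0.6388
R_sys = 0.6388

0.6388


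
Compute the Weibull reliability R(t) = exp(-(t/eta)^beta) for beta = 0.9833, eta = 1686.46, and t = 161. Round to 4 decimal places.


beta = 0.9833, eta = 1686.46, t = 161
t/eta = 161 / 1686.46 = 0.0955
(t/eta)^beta = 0.0955^0.9833 = 0.0993
R(t) = exp(-0.0993)
R(t) = 0.9055

0.9055


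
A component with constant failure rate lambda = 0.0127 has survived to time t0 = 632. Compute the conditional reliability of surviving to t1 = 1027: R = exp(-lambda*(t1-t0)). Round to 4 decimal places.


lambda = 0.0127
t0 = 632, t1 = 1027
t1 - t0 = 395
lambda * (t1-t0) = 0.0127 * 395 = 5.0165
R = exp(-5.0165)
R = 0.0066

0.0066


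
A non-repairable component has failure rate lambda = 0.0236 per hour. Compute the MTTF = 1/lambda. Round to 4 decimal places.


lambda = 0.0236
MTTF = 1 / 0.0236
MTTF = 42.3729

42.3729


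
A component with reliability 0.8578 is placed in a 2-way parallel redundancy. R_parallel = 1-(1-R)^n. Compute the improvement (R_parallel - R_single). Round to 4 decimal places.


R_single = 0.8578, n = 2
1 - R_single = 0.1422
(1 - R_single)^n = 0.1422^2 = 0.0202
R_parallel = 1 - 0.0202 = 0.9798
Improvement = 0.9798 - 0.8578
Improvement = 0.122

0.122


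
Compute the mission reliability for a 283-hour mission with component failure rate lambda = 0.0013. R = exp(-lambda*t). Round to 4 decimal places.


lambda = 0.0013
mission_time = 283
lambda * t = 0.0013 * 283 = 0.3679
R = exp(-0.3679)
R = 0.6922

0.6922


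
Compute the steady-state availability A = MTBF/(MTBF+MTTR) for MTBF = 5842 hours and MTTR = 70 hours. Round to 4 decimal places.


MTBF = 5842
MTTR = 70
MTBF + MTTR = 5912
A = 5842 / 5912
A = 0.9882

0.9882


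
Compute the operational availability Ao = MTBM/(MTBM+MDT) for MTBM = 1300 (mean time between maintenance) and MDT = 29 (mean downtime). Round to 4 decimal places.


MTBM = 1300
MDT = 29
MTBM + MDT = 1329
Ao = 1300 / 1329
Ao = 0.9782

0.9782


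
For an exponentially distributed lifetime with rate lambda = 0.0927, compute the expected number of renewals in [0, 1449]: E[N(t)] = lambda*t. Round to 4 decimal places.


lambda = 0.0927
t = 1449
E[N(t)] = lambda * t
E[N(t)] = 0.0927 * 1449
E[N(t)] = 134.3223

134.3223


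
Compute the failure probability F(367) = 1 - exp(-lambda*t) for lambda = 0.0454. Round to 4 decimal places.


lambda = 0.0454, t = 367
lambda * t = 16.6618
exp(-16.6618) = 0.0
F(t) = 1 - 0.0
F(t) = 1.0

1.0


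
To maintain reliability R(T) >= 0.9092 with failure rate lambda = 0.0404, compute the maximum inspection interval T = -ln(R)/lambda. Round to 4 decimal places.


R_target = 0.9092
lambda = 0.0404
-ln(0.9092) = 0.0952
T = 0.0952 / 0.0404
T = 2.3562

2.3562


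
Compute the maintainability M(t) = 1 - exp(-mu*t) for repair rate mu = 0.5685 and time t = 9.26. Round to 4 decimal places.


mu = 0.5685, t = 9.26
mu * t = 0.5685 * 9.26 = 5.2643
exp(-5.2643) = 0.0052
M(t) = 1 - 0.0052
M(t) = 0.9948

0.9948


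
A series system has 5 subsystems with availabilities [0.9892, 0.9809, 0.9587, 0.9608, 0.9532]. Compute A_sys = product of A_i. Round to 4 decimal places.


Subsystems: [0.9892, 0.9809, 0.9587, 0.9608, 0.9532]
After subsystem 1 (A=0.9892): product = 0.9892
After subsystem 2 (A=0.9809): product = 0.9703
After subsystem 3 (A=0.9587): product = 0.9302
After subsystem 4 (A=0.9608): product = 0.8938
After subsystem 5 (A=0.9532): product = 0.8519
A_sys = 0.8519

0.8519


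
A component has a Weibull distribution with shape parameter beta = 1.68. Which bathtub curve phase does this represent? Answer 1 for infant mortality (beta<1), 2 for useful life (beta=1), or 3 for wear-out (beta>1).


beta = 1.68
Compare beta to 1:
beta < 1 => infant mortality (phase 1)
beta = 1 => useful life (phase 2)
beta > 1 => wear-out (phase 3)
Since beta = 1.68, this is wear-out (increasing failure rate)
Phase = 3

3


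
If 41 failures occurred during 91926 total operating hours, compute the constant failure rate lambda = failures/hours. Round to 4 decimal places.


failures = 41
total_hours = 91926
lambda = 41 / 91926
lambda = 0.0004

0.0004


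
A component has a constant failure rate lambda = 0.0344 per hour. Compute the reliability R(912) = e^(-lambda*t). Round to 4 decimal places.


lambda = 0.0344
t = 912
lambda * t = 31.3728
R(t) = e^(-31.3728)
R(t) = 0.0

0.0


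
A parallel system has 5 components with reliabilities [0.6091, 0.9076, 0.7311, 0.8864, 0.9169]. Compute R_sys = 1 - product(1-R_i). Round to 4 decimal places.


Components: [0.6091, 0.9076, 0.7311, 0.8864, 0.9169]
(1 - 0.6091) = 0.3909, running product = 0.3909
(1 - 0.9076) = 0.0924, running product = 0.0361
(1 - 0.7311) = 0.2689, running product = 0.0097
(1 - 0.8864) = 0.1136, running product = 0.0011
(1 - 0.9169) = 0.0831, running product = 0.0001
Product of (1-R_i) = 0.0001
R_sys = 1 - 0.0001 = 0.9999

0.9999


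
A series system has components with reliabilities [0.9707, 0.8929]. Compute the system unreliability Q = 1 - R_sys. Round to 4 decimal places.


Components: [0.9707, 0.8929]
After component 1: product = 0.9707
After component 2: product = 0.8667
R_sys = 0.8667
Q = 1 - 0.8667 = 0.1333

0.1333


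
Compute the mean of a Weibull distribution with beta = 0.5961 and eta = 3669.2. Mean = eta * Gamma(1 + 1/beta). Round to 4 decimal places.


beta = 0.5961, eta = 3669.2
1/beta = 1.6776
1 + 1/beta = 2.6776
Gamma(2.6776) = 1.5175
Mean = 3669.2 * 1.5175
Mean = 5568.0

5568.0


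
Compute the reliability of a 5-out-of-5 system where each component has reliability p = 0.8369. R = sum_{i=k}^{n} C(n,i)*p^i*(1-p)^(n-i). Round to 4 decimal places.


k = 5, n = 5, p = 0.8369
i=5: C(5,5)=1 * 0.8369^5 * 0.1631^0 = 0.4106
R = sum of terms = 0.4106

0.4106


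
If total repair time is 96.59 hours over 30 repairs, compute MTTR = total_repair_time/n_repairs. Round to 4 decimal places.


total_repair_time = 96.59
n_repairs = 30
MTTR = 96.59 / 30
MTTR = 3.2197

3.2197


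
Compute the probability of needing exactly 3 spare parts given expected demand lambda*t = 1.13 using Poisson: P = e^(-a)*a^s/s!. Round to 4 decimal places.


a = 1.13, s = 3
e^(-a) = e^(-1.13) = 0.323
a^s = 1.13^3 = 1.4429
s! = 6
P = 0.323 * 1.4429 / 6
P = 0.0777

0.0777


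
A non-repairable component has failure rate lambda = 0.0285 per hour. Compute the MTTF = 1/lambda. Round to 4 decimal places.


lambda = 0.0285
MTTF = 1 / 0.0285
MTTF = 35.0877

35.0877


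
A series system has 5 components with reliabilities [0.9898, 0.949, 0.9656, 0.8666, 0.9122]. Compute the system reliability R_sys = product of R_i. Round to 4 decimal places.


Components: [0.9898, 0.949, 0.9656, 0.8666, 0.9122]
After component 1 (R=0.9898): product = 0.9898
After component 2 (R=0.949): product = 0.9393
After component 3 (R=0.9656): product = 0.907
After component 4 (R=0.8666): product = 0.786
After component 5 (R=0.9122): product = 0.717
R_sys = 0.717

0.717


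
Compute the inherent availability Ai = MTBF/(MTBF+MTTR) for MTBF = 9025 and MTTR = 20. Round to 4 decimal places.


MTBF = 9025
MTTR = 20
MTBF + MTTR = 9045
Ai = 9025 / 9045
Ai = 0.9978

0.9978


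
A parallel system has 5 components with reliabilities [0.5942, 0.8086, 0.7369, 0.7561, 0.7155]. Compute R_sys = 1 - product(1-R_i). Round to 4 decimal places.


Components: [0.5942, 0.8086, 0.7369, 0.7561, 0.7155]
(1 - 0.5942) = 0.4058, running product = 0.4058
(1 - 0.8086) = 0.1914, running product = 0.0777
(1 - 0.7369) = 0.2631, running product = 0.0204
(1 - 0.7561) = 0.2439, running product = 0.005
(1 - 0.7155) = 0.2845, running product = 0.0014
Product of (1-R_i) = 0.0014
R_sys = 1 - 0.0014 = 0.9986

0.9986


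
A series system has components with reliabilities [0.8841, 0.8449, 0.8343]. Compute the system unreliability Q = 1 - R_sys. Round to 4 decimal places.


Components: [0.8841, 0.8449, 0.8343]
After component 1: product = 0.8841
After component 2: product = 0.747
After component 3: product = 0.6232
R_sys = 0.6232
Q = 1 - 0.6232 = 0.3768

0.3768


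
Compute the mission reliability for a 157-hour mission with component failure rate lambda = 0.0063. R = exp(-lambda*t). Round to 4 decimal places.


lambda = 0.0063
mission_time = 157
lambda * t = 0.0063 * 157 = 0.9891
R = exp(-0.9891)
R = 0.3719

0.3719


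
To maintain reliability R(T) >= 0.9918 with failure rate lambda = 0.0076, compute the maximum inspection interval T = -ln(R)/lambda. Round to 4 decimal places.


R_target = 0.9918
lambda = 0.0076
-ln(0.9918) = 0.0082
T = 0.0082 / 0.0076
T = 1.0834

1.0834


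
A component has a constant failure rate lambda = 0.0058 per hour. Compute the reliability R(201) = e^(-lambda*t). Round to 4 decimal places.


lambda = 0.0058
t = 201
lambda * t = 1.1658
R(t) = e^(-1.1658)
R(t) = 0.3117

0.3117


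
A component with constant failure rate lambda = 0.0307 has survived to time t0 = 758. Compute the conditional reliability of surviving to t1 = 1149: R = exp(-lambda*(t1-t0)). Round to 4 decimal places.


lambda = 0.0307
t0 = 758, t1 = 1149
t1 - t0 = 391
lambda * (t1-t0) = 0.0307 * 391 = 12.0037
R = exp(-12.0037)
R = 0.0

0.0


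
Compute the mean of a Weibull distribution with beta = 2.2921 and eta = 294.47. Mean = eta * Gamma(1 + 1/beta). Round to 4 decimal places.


beta = 2.2921, eta = 294.47
1/beta = 0.4363
1 + 1/beta = 1.4363
Gamma(1.4363) = 0.8859
Mean = 294.47 * 0.8859
Mean = 260.8653

260.8653


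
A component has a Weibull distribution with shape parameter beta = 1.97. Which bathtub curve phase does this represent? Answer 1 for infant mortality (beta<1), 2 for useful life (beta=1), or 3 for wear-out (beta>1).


beta = 1.97
Compare beta to 1:
beta < 1 => infant mortality (phase 1)
beta = 1 => useful life (phase 2)
beta > 1 => wear-out (phase 3)
Since beta = 1.97, this is wear-out (increasing failure rate)
Phase = 3

3


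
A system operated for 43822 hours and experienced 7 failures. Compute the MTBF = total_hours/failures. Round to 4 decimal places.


total_hours = 43822
failures = 7
MTBF = 43822 / 7
MTBF = 6260.2857

6260.2857


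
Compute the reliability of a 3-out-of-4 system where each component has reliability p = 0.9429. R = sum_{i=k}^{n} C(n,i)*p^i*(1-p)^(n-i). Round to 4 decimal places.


k = 3, n = 4, p = 0.9429
i=3: C(4,3)=4 * 0.9429^3 * 0.0571^1 = 0.1915
i=4: C(4,4)=1 * 0.9429^4 * 0.0571^0 = 0.7904
R = sum of terms = 0.9819

0.9819


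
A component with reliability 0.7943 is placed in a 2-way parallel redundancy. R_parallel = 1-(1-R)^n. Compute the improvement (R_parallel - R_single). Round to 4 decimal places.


R_single = 0.7943, n = 2
1 - R_single = 0.2057
(1 - R_single)^n = 0.2057^2 = 0.0423
R_parallel = 1 - 0.0423 = 0.9577
Improvement = 0.9577 - 0.7943
Improvement = 0.1634

0.1634


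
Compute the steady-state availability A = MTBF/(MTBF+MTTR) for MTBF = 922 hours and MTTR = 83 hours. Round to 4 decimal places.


MTBF = 922
MTTR = 83
MTBF + MTTR = 1005
A = 922 / 1005
A = 0.9174

0.9174


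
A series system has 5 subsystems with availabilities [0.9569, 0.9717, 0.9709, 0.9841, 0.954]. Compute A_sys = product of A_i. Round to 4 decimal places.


Subsystems: [0.9569, 0.9717, 0.9709, 0.9841, 0.954]
After subsystem 1 (A=0.9569): product = 0.9569
After subsystem 2 (A=0.9717): product = 0.9298
After subsystem 3 (A=0.9709): product = 0.9028
After subsystem 4 (A=0.9841): product = 0.8884
After subsystem 5 (A=0.954): product = 0.8475
A_sys = 0.8475

0.8475


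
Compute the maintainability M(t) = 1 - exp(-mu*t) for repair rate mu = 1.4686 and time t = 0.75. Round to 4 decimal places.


mu = 1.4686, t = 0.75
mu * t = 1.4686 * 0.75 = 1.1014
exp(-1.1014) = 0.3324
M(t) = 1 - 0.3324
M(t) = 0.6676

0.6676


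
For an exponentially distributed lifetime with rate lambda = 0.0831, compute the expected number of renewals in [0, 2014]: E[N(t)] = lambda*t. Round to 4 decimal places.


lambda = 0.0831
t = 2014
E[N(t)] = lambda * t
E[N(t)] = 0.0831 * 2014
E[N(t)] = 167.3634

167.3634


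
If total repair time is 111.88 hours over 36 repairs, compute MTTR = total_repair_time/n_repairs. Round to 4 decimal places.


total_repair_time = 111.88
n_repairs = 36
MTTR = 111.88 / 36
MTTR = 3.1078

3.1078


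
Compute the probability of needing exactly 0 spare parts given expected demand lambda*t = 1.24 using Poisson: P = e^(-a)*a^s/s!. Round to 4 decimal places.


a = 1.24, s = 0
e^(-a) = e^(-1.24) = 0.2894
a^s = 1.24^0 = 1.0
s! = 1
P = 0.2894 * 1.0 / 1
P = 0.2894

0.2894


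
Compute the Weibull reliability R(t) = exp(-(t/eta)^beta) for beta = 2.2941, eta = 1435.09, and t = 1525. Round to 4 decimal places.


beta = 2.2941, eta = 1435.09, t = 1525
t/eta = 1525 / 1435.09 = 1.0627
(t/eta)^beta = 1.0627^2.2941 = 1.1496
R(t) = exp(-1.1496)
R(t) = 0.3168

0.3168


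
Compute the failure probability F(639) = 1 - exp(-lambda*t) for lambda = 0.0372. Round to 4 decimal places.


lambda = 0.0372, t = 639
lambda * t = 23.7708
exp(-23.7708) = 0.0
F(t) = 1 - 0.0
F(t) = 1.0

1.0
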